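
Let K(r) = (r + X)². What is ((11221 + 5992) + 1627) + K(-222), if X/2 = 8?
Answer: 61276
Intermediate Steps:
X = 16 (X = 2*8 = 16)
K(r) = (16 + r)² (K(r) = (r + 16)² = (16 + r)²)
((11221 + 5992) + 1627) + K(-222) = ((11221 + 5992) + 1627) + (16 - 222)² = (17213 + 1627) + (-206)² = 18840 + 42436 = 61276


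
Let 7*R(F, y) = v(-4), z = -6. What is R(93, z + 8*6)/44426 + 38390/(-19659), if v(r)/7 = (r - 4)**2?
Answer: -852127982/436685367 ≈ -1.9514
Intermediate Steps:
v(r) = 7*(-4 + r)**2 (v(r) = 7*(r - 4)**2 = 7*(-4 + r)**2)
R(F, y) = 64 (R(F, y) = (7*(-4 - 4)**2)/7 = (7*(-8)**2)/7 = (7*64)/7 = (1/7)*448 = 64)
R(93, z + 8*6)/44426 + 38390/(-19659) = 64/44426 + 38390/(-19659) = 64*(1/44426) + 38390*(-1/19659) = 32/22213 - 38390/19659 = -852127982/436685367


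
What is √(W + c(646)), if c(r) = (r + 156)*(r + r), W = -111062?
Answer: √925122 ≈ 961.83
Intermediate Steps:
c(r) = 2*r*(156 + r) (c(r) = (156 + r)*(2*r) = 2*r*(156 + r))
√(W + c(646)) = √(-111062 + 2*646*(156 + 646)) = √(-111062 + 2*646*802) = √(-111062 + 1036184) = √925122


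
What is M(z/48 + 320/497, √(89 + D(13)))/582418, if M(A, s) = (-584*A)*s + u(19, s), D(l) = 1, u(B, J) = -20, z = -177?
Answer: -10/291209 + 5300457*√10/578923492 ≈ 0.028919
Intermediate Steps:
M(A, s) = -20 - 584*A*s (M(A, s) = (-584*A)*s - 20 = -584*A*s - 20 = -20 - 584*A*s)
M(z/48 + 320/497, √(89 + D(13)))/582418 = (-20 - 584*(-177/48 + 320/497)*√(89 + 1))/582418 = (-20 - 584*(-177*1/48 + 320*(1/497))*√90)*(1/582418) = (-20 - 584*(-59/16 + 320/497)*3*√10)*(1/582418) = (-20 - 584*(-24203/7952)*3*√10)*(1/582418) = (-20 + 5300457*√10/994)*(1/582418) = -10/291209 + 5300457*√10/578923492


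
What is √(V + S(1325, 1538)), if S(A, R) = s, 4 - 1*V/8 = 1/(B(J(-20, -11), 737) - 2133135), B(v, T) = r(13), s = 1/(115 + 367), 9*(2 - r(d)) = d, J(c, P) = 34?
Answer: √685068101776789641970/4626768610 ≈ 5.6570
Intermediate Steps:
r(d) = 2 - d/9
s = 1/482 ≈ 0.0020747
B(v, T) = 5/9 (B(v, T) = 2 - ⅑*13 = 2 - 13/9 = 5/9)
V = 307171396/9599105 (V = 32 - 8/(5/9 - 2133135) = 32 - 8/(-19198210/9) = 32 - 8*(-9/19198210) = 32 + 36/9599105 = 307171396/9599105 ≈ 32.000)
S(A, R) = 1/482
√(V + S(1325, 1538)) = √(307171396/9599105 + 1/482) = √(148066211977/4626768610) = √685068101776789641970/4626768610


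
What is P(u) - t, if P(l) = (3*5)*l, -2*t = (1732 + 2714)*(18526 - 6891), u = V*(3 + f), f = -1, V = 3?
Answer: 25864695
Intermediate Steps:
u = 6 (u = 3*(3 - 1) = 3*2 = 6)
t = -25864605 (t = -(1732 + 2714)*(18526 - 6891)/2 = -2223*11635 = -½*51729210 = -25864605)
P(l) = 15*l
P(u) - t = 15*6 - 1*(-25864605) = 90 + 25864605 = 25864695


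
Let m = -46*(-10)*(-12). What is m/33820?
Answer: -276/1691 ≈ -0.16322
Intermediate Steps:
m = -5520 (m = 460*(-12) = -5520)
m/33820 = -5520/33820 = -5520*1/33820 = -276/1691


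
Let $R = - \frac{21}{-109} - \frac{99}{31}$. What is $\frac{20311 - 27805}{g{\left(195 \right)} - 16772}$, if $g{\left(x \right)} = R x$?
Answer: $\frac{12661113}{29324944} \approx 0.43175$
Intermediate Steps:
$R = - \frac{10140}{3379}$ ($R = \left(-21\right) \left(- \frac{1}{109}\right) - \frac{99}{31} = \frac{21}{109} - \frac{99}{31} = - \frac{10140}{3379} \approx -3.0009$)
$g{\left(x \right)} = - \frac{10140 x}{3379}$
$\frac{20311 - 27805}{g{\left(195 \right)} - 16772} = \frac{20311 - 27805}{\left(- \frac{10140}{3379}\right) 195 - 16772} = - \frac{7494}{- \frac{1977300}{3379} - 16772} = - \frac{7494}{- \frac{58649888}{3379}} = \left(-7494\right) \left(- \frac{3379}{58649888}\right) = \frac{12661113}{29324944}$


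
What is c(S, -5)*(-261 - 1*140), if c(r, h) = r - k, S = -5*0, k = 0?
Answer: 0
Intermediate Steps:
S = 0
c(r, h) = r (c(r, h) = r - 1*0 = r + 0 = r)
c(S, -5)*(-261 - 1*140) = 0*(-261 - 1*140) = 0*(-261 - 140) = 0*(-401) = 0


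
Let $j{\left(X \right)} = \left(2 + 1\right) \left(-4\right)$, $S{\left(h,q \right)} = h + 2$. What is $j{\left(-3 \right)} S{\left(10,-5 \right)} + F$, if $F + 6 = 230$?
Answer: $80$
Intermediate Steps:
$S{\left(h,q \right)} = 2 + h$
$F = 224$ ($F = -6 + 230 = 224$)
$j{\left(X \right)} = -12$ ($j{\left(X \right)} = 3 \left(-4\right) = -12$)
$j{\left(-3 \right)} S{\left(10,-5 \right)} + F = - 12 \left(2 + 10\right) + 224 = \left(-12\right) 12 + 224 = -144 + 224 = 80$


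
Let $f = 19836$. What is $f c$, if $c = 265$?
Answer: $5256540$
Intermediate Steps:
$f c = 19836 \cdot 265 = 5256540$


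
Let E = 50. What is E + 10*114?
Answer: 1190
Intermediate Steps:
E + 10*114 = 50 + 10*114 = 50 + 1140 = 1190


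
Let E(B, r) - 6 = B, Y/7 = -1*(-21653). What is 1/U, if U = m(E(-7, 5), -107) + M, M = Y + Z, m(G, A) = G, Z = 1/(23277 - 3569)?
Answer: 19708/2987141561 ≈ 6.5976e-6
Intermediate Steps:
Y = 151571 (Y = 7*(-1*(-21653)) = 7*21653 = 151571)
Z = 1/19708 ≈ 5.0741e-5
E(B, r) = 6 + B
M = 2987161269/19708 (M = 151571 + 1/19708 = 2987161269/19708 ≈ 1.5157e+5)
U = 2987141561/19708 (U = (6 - 7) + 2987161269/19708 = -1 + 2987161269/19708 = 2987141561/19708 ≈ 1.5157e+5)
1/U = 1/(2987141561/19708) = 19708/2987141561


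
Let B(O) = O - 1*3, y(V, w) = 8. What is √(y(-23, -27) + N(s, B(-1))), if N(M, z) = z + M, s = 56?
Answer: 2*√15 ≈ 7.7460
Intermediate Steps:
B(O) = -3 + O (B(O) = O - 3 = -3 + O)
N(M, z) = M + z
√(y(-23, -27) + N(s, B(-1))) = √(8 + (56 + (-3 - 1))) = √(8 + (56 - 4)) = √(8 + 52) = √60 = 2*√15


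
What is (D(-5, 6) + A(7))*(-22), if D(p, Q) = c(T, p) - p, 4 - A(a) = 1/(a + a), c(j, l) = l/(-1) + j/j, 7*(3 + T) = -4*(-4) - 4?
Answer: -2299/7 ≈ -328.43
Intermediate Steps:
T = -9/7 (T = -3 + (-4*(-4) - 4)/7 = -3 + (16 - 4)/7 = -3 + (1/7)*12 = -3 + 12/7 = -9/7 ≈ -1.2857)
c(j, l) = 1 - l (c(j, l) = l*(-1) + 1 = -l + 1 = 1 - l)
A(a) = 4 - 1/(2*a) (A(a) = 4 - 1/(a + a) = 4 - 1/(2*a))
D(p, Q) = 1 - 2*p (D(p, Q) = (1 - p) - p = 1 - 2*p)
(D(-5, 6) + A(7))*(-22) = ((1 - 2*(-5)) + (4 - 1/2/7))*(-22) = ((1 + 10) + (4 - 1/2*1/7))*(-22) = (11 + (4 - 1/14))*(-22) = (11 + 55/14)*(-22) = (209/14)*(-22) = -2299/7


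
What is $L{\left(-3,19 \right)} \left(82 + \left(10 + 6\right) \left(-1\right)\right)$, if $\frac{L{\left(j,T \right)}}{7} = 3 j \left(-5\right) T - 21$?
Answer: $385308$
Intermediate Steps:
$L{\left(j,T \right)} = -147 - 105 T j$ ($L{\left(j,T \right)} = 7 \left(3 j \left(-5\right) T - 21\right) = 7 \left(- 15 j T - 21\right) = 7 \left(- 15 T j - 21\right) = 7 \left(-21 - 15 T j\right) = -147 - 105 T j$)
$L{\left(-3,19 \right)} \left(82 + \left(10 + 6\right) \left(-1\right)\right) = \left(-147 - 1995 \left(-3\right)\right) \left(82 + \left(10 + 6\right) \left(-1\right)\right) = \left(-147 + 5985\right) \left(82 + 16 \left(-1\right)\right) = 5838 \left(82 - 16\right) = 5838 \cdot 66 = 385308$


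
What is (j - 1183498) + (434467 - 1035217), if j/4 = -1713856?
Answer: -8639672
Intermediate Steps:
j = -6855424 (j = 4*(-1713856) = -6855424)
(j - 1183498) + (434467 - 1035217) = (-6855424 - 1183498) + (434467 - 1035217) = -8038922 - 600750 = -8639672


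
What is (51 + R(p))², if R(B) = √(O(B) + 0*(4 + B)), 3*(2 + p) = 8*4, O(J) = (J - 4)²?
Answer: 27889/9 ≈ 3098.8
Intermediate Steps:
O(J) = (-4 + J)²
p = 26/3 (p = -2 + (8*4)/3 = -2 + (⅓)*32 = -2 + 32/3 = 26/3 ≈ 8.6667)
R(B) = √((-4 + B)²) (R(B) = √((-4 + B)² + 0*(4 + B)) = √((-4 + B)² + 0) = √((-4 + B)²))
(51 + R(p))² = (51 + √((-4 + 26/3)²))² = (51 + √((14/3)²))² = (51 + √(196/9))² = (51 + 14/3)² = (167/3)² = 27889/9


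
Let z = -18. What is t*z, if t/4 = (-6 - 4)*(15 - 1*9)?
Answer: 4320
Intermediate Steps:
t = -240 (t = 4*((-6 - 4)*(15 - 1*9)) = 4*(-10*(15 - 9)) = 4*(-10*6) = 4*(-60) = -240)
t*z = -240*(-18) = 4320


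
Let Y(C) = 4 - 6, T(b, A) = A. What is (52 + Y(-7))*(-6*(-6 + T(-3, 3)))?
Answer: 900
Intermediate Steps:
Y(C) = -2
(52 + Y(-7))*(-6*(-6 + T(-3, 3))) = (52 - 2)*(-6*(-6 + 3)) = 50*(-6*(-3)) = 50*18 = 900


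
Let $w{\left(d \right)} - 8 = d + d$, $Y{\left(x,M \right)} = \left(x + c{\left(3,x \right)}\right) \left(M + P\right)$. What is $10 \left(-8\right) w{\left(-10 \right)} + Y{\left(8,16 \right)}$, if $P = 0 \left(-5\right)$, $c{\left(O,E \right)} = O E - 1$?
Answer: $1456$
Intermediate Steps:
$c{\left(O,E \right)} = -1 + E O$ ($c{\left(O,E \right)} = E O - 1 = -1 + E O$)
$P = 0$
$Y{\left(x,M \right)} = M \left(-1 + 4 x\right)$ ($Y{\left(x,M \right)} = \left(x + \left(-1 + x 3\right)\right) \left(M + 0\right) = \left(x + \left(-1 + 3 x\right)\right) M = \left(-1 + 4 x\right) M = M \left(-1 + 4 x\right)$)
$w{\left(d \right)} = 8 + 2 d$ ($w{\left(d \right)} = 8 + \left(d + d\right) = 8 + 2 d$)
$10 \left(-8\right) w{\left(-10 \right)} + Y{\left(8,16 \right)} = 10 \left(-8\right) \left(8 + 2 \left(-10\right)\right) + 16 \left(-1 + 4 \cdot 8\right) = - 80 \left(8 - 20\right) + 16 \left(-1 + 32\right) = \left(-80\right) \left(-12\right) + 16 \cdot 31 = 960 + 496 = 1456$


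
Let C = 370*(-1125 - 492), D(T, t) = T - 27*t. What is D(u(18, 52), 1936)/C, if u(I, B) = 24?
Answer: 1244/14245 ≈ 0.087329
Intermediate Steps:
C = -598290 (C = 370*(-1617) = -598290)
D(u(18, 52), 1936)/C = (24 - 27*1936)/(-598290) = (24 - 52272)*(-1/598290) = -52248*(-1/598290) = 1244/14245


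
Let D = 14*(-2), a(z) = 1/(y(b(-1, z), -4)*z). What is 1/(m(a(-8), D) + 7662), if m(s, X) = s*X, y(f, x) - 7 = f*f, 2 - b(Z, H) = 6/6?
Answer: 16/122599 ≈ 0.00013051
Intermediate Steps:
b(Z, H) = 1 (b(Z, H) = 2 - 6/6 = 2 - 1*1 = 2 - 1 = 1)
y(f, x) = 7 + f² (y(f, x) = 7 + f*f = 7 + f²)
a(z) = 1/(8*z) (a(z) = 1/((7 + 1²)*z) = 1/((7 + 1)*z) = 1/(8*z))
D = -28
m(s, X) = X*s
1/(m(a(-8), D) + 7662) = 1/(-7/(2*(-8)) + 7662) = 1/(-7*(-1)/(2*8) + 7662) = 1/(-28*(-1/64) + 7662) = 1/(7/16 + 7662) = 1/(122599/16) = 16/122599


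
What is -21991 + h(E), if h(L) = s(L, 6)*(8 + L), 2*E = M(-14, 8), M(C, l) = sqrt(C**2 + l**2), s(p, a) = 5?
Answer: -21951 + 5*sqrt(65) ≈ -21911.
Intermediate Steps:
E = sqrt(65) (E = sqrt((-14)**2 + 8**2)/2 = sqrt(196 + 64)/2 = sqrt(260)/2 = (2*sqrt(65))/2 = sqrt(65) ≈ 8.0623)
h(L) = 40 + 5*L (h(L) = 5*(8 + L) = 40 + 5*L)
-21991 + h(E) = -21991 + (40 + 5*sqrt(65)) = -21951 + 5*sqrt(65)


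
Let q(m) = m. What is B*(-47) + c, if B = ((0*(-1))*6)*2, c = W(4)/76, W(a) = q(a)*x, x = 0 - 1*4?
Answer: -4/19 ≈ -0.21053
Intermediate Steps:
x = -4 (x = 0 - 4 = -4)
W(a) = -4*a (W(a) = a*(-4) = -4*a)
c = -4/19 (c = -4*4/76 = -16*1/76 = -4/19 ≈ -0.21053)
B = 0 (B = (0*6)*2 = 0*2 = 0)
B*(-47) + c = 0*(-47) - 4/19 = 0 - 4/19 = -4/19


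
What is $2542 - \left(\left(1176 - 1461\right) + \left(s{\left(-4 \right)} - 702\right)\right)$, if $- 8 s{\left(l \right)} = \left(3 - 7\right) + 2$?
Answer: $\frac{14115}{4} \approx 3528.8$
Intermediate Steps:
$s{\left(l \right)} = \frac{1}{4}$ ($s{\left(l \right)} = - \frac{\left(3 - 7\right) + 2}{8} = - \frac{-4 + 2}{8} = \left(- \frac{1}{8}\right) \left(-2\right) = \frac{1}{4}$)
$2542 - \left(\left(1176 - 1461\right) + \left(s{\left(-4 \right)} - 702\right)\right) = 2542 - \left(\left(1176 - 1461\right) + \left(\frac{1}{4} - 702\right)\right) = 2542 - \left(-285 + \left(\frac{1}{4} - 702\right)\right) = 2542 - \left(-285 - \frac{2807}{4}\right) = 2542 - - \frac{3947}{4} = 2542 + \frac{3947}{4} = \frac{14115}{4}$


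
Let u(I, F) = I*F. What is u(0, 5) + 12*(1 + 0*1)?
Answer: 12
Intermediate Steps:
u(I, F) = F*I
u(0, 5) + 12*(1 + 0*1) = 5*0 + 12*(1 + 0*1) = 0 + 12*(1 + 0) = 0 + 12*1 = 0 + 12 = 12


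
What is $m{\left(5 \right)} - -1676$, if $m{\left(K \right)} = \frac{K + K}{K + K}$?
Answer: $1677$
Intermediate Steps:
$m{\left(K \right)} = 1$ ($m{\left(K \right)} = \frac{2 K}{2 K} = 2 K \frac{1}{2 K} = 1$)
$m{\left(5 \right)} - -1676 = 1 - -1676 = 1 + 1676 = 1677$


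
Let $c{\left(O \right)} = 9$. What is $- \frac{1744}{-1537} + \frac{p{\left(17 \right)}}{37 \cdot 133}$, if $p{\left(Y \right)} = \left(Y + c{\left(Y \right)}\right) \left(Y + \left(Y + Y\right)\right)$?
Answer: $\frac{10620286}{7563577} \approx 1.4041$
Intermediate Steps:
$p{\left(Y \right)} = 3 Y \left(9 + Y\right)$ ($p{\left(Y \right)} = \left(Y + 9\right) \left(Y + \left(Y + Y\right)\right) = \left(9 + Y\right) \left(Y + 2 Y\right) = \left(9 + Y\right) 3 Y = 3 Y \left(9 + Y\right)$)
$- \frac{1744}{-1537} + \frac{p{\left(17 \right)}}{37 \cdot 133} = - \frac{1744}{-1537} + \frac{3 \cdot 17 \left(9 + 17\right)}{37 \cdot 133} = \left(-1744\right) \left(- \frac{1}{1537}\right) + \frac{3 \cdot 17 \cdot 26}{4921} = \frac{1744}{1537} + 1326 \cdot \frac{1}{4921} = \frac{1744}{1537} + \frac{1326}{4921} = \frac{10620286}{7563577}$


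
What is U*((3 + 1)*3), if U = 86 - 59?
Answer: 324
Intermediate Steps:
U = 27
U*((3 + 1)*3) = 27*((3 + 1)*3) = 27*(4*3) = 27*12 = 324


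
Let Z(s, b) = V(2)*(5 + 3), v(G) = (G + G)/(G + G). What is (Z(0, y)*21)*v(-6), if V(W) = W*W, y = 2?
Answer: 672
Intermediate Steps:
v(G) = 1 (v(G) = (2*G)/((2*G)) = (2*G)*(1/(2*G)) = 1)
V(W) = W**2
Z(s, b) = 32 (Z(s, b) = 2**2*(5 + 3) = 4*8 = 32)
(Z(0, y)*21)*v(-6) = (32*21)*1 = 672*1 = 672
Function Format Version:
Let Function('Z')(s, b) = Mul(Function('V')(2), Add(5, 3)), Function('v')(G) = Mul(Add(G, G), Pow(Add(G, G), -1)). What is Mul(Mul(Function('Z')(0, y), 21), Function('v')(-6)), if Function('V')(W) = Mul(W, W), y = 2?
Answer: 672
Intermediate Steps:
Function('v')(G) = 1 (Function('v')(G) = Mul(Mul(2, G), Pow(Mul(2, G), -1)) = Mul(Mul(2, G), Mul(Rational(1, 2), Pow(G, -1))) = 1)
Function('V')(W) = Pow(W, 2)
Function('Z')(s, b) = 32 (Function('Z')(s, b) = Mul(Pow(2, 2), Add(5, 3)) = Mul(4, 8) = 32)
Mul(Mul(Function('Z')(0, y), 21), Function('v')(-6)) = Mul(Mul(32, 21), 1) = Mul(672, 1) = 672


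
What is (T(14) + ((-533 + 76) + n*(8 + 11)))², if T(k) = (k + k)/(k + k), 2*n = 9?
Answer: 549081/4 ≈ 1.3727e+5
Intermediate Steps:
n = 9/2 (n = (½)*9 = 9/2 ≈ 4.5000)
T(k) = 1 (T(k) = (2*k)/((2*k)) = (2*k)*(1/(2*k)) = 1)
(T(14) + ((-533 + 76) + n*(8 + 11)))² = (1 + ((-533 + 76) + 9*(8 + 11)/2))² = (1 + (-457 + (9/2)*19))² = (1 + (-457 + 171/2))² = (1 - 743/2)² = (-741/2)² = 549081/4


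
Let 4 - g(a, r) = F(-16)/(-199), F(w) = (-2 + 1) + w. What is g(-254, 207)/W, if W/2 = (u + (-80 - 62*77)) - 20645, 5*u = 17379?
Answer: -3895/43826168 ≈ -8.8874e-5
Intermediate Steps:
u = 17379/5 (u = (⅕)*17379 = 17379/5 ≈ 3475.8)
F(w) = -1 + w
W = -220232/5 (W = 2*((17379/5 + (-80 - 62*77)) - 20645) = 2*((17379/5 + (-80 - 4774)) - 20645) = 2*((17379/5 - 4854) - 20645) = 2*(-6891/5 - 20645) = 2*(-110116/5) = -220232/5 ≈ -44046.)
g(a, r) = 779/199 (g(a, r) = 4 - (-1 - 16)/(-199) = 4 - (-17)*(-1)/199 = 4 - 1*17/199 = 4 - 17/199 = 779/199)
g(-254, 207)/W = 779/(199*(-220232/5)) = (779/199)*(-5/220232) = -3895/43826168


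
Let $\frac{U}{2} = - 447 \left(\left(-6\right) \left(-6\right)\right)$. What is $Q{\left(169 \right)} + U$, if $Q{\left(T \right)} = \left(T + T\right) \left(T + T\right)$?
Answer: $82060$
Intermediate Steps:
$Q{\left(T \right)} = 4 T^{2}$ ($Q{\left(T \right)} = 2 T 2 T = 4 T^{2}$)
$U = -32184$ ($U = 2 \left(- 447 \left(\left(-6\right) \left(-6\right)\right)\right) = 2 \left(\left(-447\right) 36\right) = 2 \left(-16092\right) = -32184$)
$Q{\left(169 \right)} + U = 4 \cdot 169^{2} - 32184 = 4 \cdot 28561 - 32184 = 114244 - 32184 = 82060$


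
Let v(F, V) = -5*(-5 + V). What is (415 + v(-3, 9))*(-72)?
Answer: -28440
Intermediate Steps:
v(F, V) = 25 - 5*V
(415 + v(-3, 9))*(-72) = (415 + (25 - 5*9))*(-72) = (415 + (25 - 45))*(-72) = (415 - 20)*(-72) = 395*(-72) = -28440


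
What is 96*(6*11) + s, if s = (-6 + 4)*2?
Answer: 6332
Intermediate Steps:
s = -4 (s = -2*2 = -4)
96*(6*11) + s = 96*(6*11) - 4 = 96*66 - 4 = 6336 - 4 = 6332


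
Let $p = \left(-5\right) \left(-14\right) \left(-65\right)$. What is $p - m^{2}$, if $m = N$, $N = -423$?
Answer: $-183479$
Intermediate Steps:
$m = -423$
$p = -4550$ ($p = 70 \left(-65\right) = -4550$)
$p - m^{2} = -4550 - \left(-423\right)^{2} = -4550 - 178929 = -183479$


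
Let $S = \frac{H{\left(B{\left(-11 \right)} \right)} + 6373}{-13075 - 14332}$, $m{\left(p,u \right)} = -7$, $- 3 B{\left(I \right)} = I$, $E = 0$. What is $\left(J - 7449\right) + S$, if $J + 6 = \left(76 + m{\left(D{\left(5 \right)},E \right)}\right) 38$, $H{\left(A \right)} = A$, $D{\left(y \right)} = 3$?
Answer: $- \frac{397393223}{82221} \approx -4833.2$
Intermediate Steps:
$B{\left(I \right)} = - \frac{I}{3}$
$J = 2616$ ($J = -6 + \left(76 - 7\right) 38 = -6 + 69 \cdot 38 = -6 + 2622 = 2616$)
$S = - \frac{19130}{82221}$ ($S = \frac{\left(- \frac{1}{3}\right) \left(-11\right) + 6373}{-13075 - 14332} = \frac{\frac{11}{3} + 6373}{-27407} = \frac{19130}{3} \left(- \frac{1}{27407}\right) = - \frac{19130}{82221} \approx -0.23267$)
$\left(J - 7449\right) + S = \left(2616 - 7449\right) - \frac{19130}{82221} = -4833 - \frac{19130}{82221} = - \frac{397393223}{82221}$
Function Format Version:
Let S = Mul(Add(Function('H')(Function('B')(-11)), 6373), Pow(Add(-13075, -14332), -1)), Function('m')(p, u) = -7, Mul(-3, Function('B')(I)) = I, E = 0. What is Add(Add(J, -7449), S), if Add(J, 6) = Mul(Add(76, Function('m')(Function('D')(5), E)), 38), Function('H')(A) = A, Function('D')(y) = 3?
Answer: Rational(-397393223, 82221) ≈ -4833.2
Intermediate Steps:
Function('B')(I) = Mul(Rational(-1, 3), I)
J = 2616 (J = Add(-6, Mul(Add(76, -7), 38)) = Add(-6, Mul(69, 38)) = Add(-6, 2622) = 2616)
S = Rational(-19130, 82221) (S = Mul(Add(Mul(Rational(-1, 3), -11), 6373), Pow(Add(-13075, -14332), -1)) = Mul(Add(Rational(11, 3), 6373), Pow(-27407, -1)) = Mul(Rational(19130, 3), Rational(-1, 27407)) = Rational(-19130, 82221) ≈ -0.23267)
Add(Add(J, -7449), S) = Add(Add(2616, -7449), Rational(-19130, 82221)) = Add(-4833, Rational(-19130, 82221)) = Rational(-397393223, 82221)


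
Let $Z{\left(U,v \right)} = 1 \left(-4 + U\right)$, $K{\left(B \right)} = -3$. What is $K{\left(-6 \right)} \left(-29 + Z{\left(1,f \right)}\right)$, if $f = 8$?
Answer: $96$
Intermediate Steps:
$Z{\left(U,v \right)} = -4 + U$
$K{\left(-6 \right)} \left(-29 + Z{\left(1,f \right)}\right) = - 3 \left(-29 + \left(-4 + 1\right)\right) = - 3 \left(-29 - 3\right) = \left(-3\right) \left(-32\right) = 96$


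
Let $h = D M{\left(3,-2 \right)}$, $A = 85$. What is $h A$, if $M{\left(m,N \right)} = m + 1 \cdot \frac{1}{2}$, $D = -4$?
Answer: $-1190$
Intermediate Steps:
$M{\left(m,N \right)} = \frac{1}{2} + m$ ($M{\left(m,N \right)} = m + 1 \cdot \frac{1}{2} = m + \frac{1}{2} = \frac{1}{2} + m$)
$h = -14$ ($h = - 4 \left(\frac{1}{2} + 3\right) = \left(-4\right) \frac{7}{2} = -14$)
$h A = \left(-14\right) 85 = -1190$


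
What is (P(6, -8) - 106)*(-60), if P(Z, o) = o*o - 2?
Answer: 2640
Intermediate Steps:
P(Z, o) = -2 + o² (P(Z, o) = o² - 2 = -2 + o²)
(P(6, -8) - 106)*(-60) = ((-2 + (-8)²) - 106)*(-60) = ((-2 + 64) - 106)*(-60) = (62 - 106)*(-60) = -44*(-60) = 2640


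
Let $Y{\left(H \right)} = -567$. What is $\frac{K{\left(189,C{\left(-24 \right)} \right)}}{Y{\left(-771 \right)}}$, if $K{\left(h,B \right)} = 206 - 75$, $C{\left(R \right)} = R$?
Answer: $- \frac{131}{567} \approx -0.23104$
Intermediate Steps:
$K{\left(h,B \right)} = 131$ ($K{\left(h,B \right)} = 206 - 75 = 131$)
$\frac{K{\left(189,C{\left(-24 \right)} \right)}}{Y{\left(-771 \right)}} = \frac{131}{-567} = 131 \left(- \frac{1}{567}\right) = - \frac{131}{567}$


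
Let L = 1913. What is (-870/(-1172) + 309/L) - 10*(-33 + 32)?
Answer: 12223409/1121018 ≈ 10.904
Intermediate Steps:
(-870/(-1172) + 309/L) - 10*(-33 + 32) = (-870/(-1172) + 309/1913) - 10*(-33 + 32) = (-870*(-1/1172) + 309*(1/1913)) - 10*(-1) = (435/586 + 309/1913) + 10 = 1013229/1121018 + 10 = 12223409/1121018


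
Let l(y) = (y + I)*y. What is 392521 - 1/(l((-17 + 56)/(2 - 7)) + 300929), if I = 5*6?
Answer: 2951324576791/7518896 ≈ 3.9252e+5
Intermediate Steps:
I = 30
l(y) = y*(30 + y) (l(y) = (y + 30)*y = (30 + y)*y = y*(30 + y))
392521 - 1/(l((-17 + 56)/(2 - 7)) + 300929) = 392521 - 1/(((-17 + 56)/(2 - 7))*(30 + (-17 + 56)/(2 - 7)) + 300929) = 392521 - 1/((39/(-5))*(30 + 39/(-5)) + 300929) = 392521 - 1/((39*(-⅕))*(30 + 39*(-⅕)) + 300929) = 392521 - 1/(-39*(30 - 39/5)/5 + 300929) = 392521 - 1/(-39/5*111/5 + 300929) = 392521 - 1/(-4329/25 + 300929) = 392521 - 1/7518896/25 = 392521 - 1*25/7518896 = 392521 - 25/7518896 = 2951324576791/7518896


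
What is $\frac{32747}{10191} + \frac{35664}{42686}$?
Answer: $\frac{880645133}{217506513} \approx 4.0488$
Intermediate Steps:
$\frac{32747}{10191} + \frac{35664}{42686} = 32747 \cdot \frac{1}{10191} + 35664 \cdot \frac{1}{42686} = \frac{32747}{10191} + \frac{17832}{21343} = \frac{880645133}{217506513}$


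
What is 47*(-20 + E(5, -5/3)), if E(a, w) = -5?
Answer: -1175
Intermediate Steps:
47*(-20 + E(5, -5/3)) = 47*(-20 - 5) = 47*(-25) = -1175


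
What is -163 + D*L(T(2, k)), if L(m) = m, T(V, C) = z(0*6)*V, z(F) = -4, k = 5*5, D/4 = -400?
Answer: 12637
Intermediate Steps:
D = -1600 (D = 4*(-400) = -1600)
k = 25
T(V, C) = -4*V
-163 + D*L(T(2, k)) = -163 - (-6400)*2 = -163 - 1600*(-8) = -163 + 12800 = 12637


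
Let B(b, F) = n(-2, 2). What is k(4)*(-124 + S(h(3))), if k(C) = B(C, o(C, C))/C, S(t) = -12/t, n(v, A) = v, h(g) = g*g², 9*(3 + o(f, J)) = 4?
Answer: 560/9 ≈ 62.222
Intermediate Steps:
o(f, J) = -23/9 (o(f, J) = -3 + (⅑)*4 = -3 + 4/9 = -23/9)
h(g) = g³
B(b, F) = -2
k(C) = -2/C
k(4)*(-124 + S(h(3))) = (-2/4)*(-124 - 12/(3³)) = (-2*¼)*(-124 - 12/27) = -(-124 - 12*1/27)/2 = -(-124 - 4/9)/2 = -½*(-1120/9) = 560/9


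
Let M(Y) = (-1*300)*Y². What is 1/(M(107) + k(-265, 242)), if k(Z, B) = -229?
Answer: -1/3434929 ≈ -2.9113e-7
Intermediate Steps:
M(Y) = -300*Y²
1/(M(107) + k(-265, 242)) = 1/(-300*107² - 229) = 1/(-300*11449 - 229) = 1/(-3434700 - 229) = 1/(-3434929) = -1/3434929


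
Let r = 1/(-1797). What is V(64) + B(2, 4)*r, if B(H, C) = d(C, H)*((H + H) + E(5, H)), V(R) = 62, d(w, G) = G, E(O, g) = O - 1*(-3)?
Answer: 37130/599 ≈ 61.987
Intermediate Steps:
E(O, g) = 3 + O (E(O, g) = O + 3 = 3 + O)
r = -1/1797 ≈ -0.00055648
B(H, C) = H*(8 + 2*H) (B(H, C) = H*((H + H) + (3 + 5)) = H*(2*H + 8) = H*(8 + 2*H))
V(64) + B(2, 4)*r = 62 + (2*2*(4 + 2))*(-1/1797) = 62 + (2*2*6)*(-1/1797) = 62 + 24*(-1/1797) = 62 - 8/599 = 37130/599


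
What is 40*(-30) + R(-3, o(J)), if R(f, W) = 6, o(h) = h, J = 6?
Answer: -1194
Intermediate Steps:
40*(-30) + R(-3, o(J)) = 40*(-30) + 6 = -1200 + 6 = -1194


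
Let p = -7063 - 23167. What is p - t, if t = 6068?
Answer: -36298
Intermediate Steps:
p = -30230
p - t = -30230 - 1*6068 = -30230 - 6068 = -36298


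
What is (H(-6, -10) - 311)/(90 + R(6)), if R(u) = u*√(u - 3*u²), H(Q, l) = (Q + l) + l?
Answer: -1685/654 + 337*I*√102/1962 ≈ -2.5765 + 1.7347*I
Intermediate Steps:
H(Q, l) = Q + 2*l
(H(-6, -10) - 311)/(90 + R(6)) = ((-6 + 2*(-10)) - 311)/(90 + 6*√(6*(1 - 3*6))) = ((-6 - 20) - 311)/(90 + 6*√(6*(1 - 18))) = (-26 - 311)/(90 + 6*√(6*(-17))) = -337/(90 + 6*√(-102)) = -337/(90 + 6*(I*√102)) = -337/(90 + 6*I*√102)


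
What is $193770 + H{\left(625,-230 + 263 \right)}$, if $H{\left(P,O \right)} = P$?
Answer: $194395$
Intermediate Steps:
$193770 + H{\left(625,-230 + 263 \right)} = 193770 + 625 = 194395$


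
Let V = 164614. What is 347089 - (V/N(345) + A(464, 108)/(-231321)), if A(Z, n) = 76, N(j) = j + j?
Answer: 9226885638326/26601915 ≈ 3.4685e+5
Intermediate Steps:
N(j) = 2*j
347089 - (V/N(345) + A(464, 108)/(-231321)) = 347089 - (164614/((2*345)) + 76/(-231321)) = 347089 - (164614/690 + 76*(-1/231321)) = 347089 - (164614*(1/690) - 76/231321) = 347089 - (82307/345 - 76/231321) = 347089 - 1*6346437109/26601915 = 347089 - 6346437109/26601915 = 9226885638326/26601915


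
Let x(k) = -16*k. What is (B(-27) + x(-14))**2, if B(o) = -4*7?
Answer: 38416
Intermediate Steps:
B(o) = -28
(B(-27) + x(-14))**2 = (-28 - 16*(-14))**2 = (-28 + 224)**2 = 196**2 = 38416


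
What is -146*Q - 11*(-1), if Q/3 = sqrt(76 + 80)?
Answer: 11 - 876*sqrt(39) ≈ -5459.6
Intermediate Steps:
Q = 6*sqrt(39) (Q = 3*sqrt(76 + 80) = 3*sqrt(156) = 3*(2*sqrt(39)) = 6*sqrt(39) ≈ 37.470)
-146*Q - 11*(-1) = -876*sqrt(39) - 11*(-1) = -876*sqrt(39) + 11 = 11 - 876*sqrt(39)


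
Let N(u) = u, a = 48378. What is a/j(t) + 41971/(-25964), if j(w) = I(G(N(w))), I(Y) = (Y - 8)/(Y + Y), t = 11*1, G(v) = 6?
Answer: -7536560323/25964 ≈ -2.9027e+5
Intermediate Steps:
t = 11
I(Y) = (-8 + Y)/(2*Y) (I(Y) = (-8 + Y)/((2*Y)) = (-8 + Y)*(1/(2*Y)) = (-8 + Y)/(2*Y))
j(w) = -1/6 (j(w) = (1/2)*(-8 + 6)/6 = (1/2)*(1/6)*(-2) = -1/6)
a/j(t) + 41971/(-25964) = 48378/(-1/6) + 41971/(-25964) = 48378*(-6) + 41971*(-1/25964) = -290268 - 41971/25964 = -7536560323/25964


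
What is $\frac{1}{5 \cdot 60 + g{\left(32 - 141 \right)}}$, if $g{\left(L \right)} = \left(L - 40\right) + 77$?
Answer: $\frac{1}{228} \approx 0.004386$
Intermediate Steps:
$g{\left(L \right)} = 37 + L$ ($g{\left(L \right)} = \left(-40 + L\right) + 77 = 37 + L$)
$\frac{1}{5 \cdot 60 + g{\left(32 - 141 \right)}} = \frac{1}{5 \cdot 60 + \left(37 + \left(32 - 141\right)\right)} = \frac{1}{300 + \left(37 - 109\right)} = \frac{1}{300 - 72} = \frac{1}{228}$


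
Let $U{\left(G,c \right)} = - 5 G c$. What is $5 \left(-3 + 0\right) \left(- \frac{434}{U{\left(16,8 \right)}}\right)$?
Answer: $- \frac{651}{64} \approx -10.172$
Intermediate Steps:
$U{\left(G,c \right)} = - 5 G c$
$5 \left(-3 + 0\right) \left(- \frac{434}{U{\left(16,8 \right)}}\right) = 5 \left(-3 + 0\right) \left(- \frac{434}{\left(-5\right) 16 \cdot 8}\right) = 5 \left(-3\right) \left(- \frac{434}{-640}\right) = - 15 \left(\left(-434\right) \left(- \frac{1}{640}\right)\right) = \left(-15\right) \frac{217}{320} = - \frac{651}{64}$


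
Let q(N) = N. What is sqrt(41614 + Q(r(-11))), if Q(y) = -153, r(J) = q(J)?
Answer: sqrt(41461) ≈ 203.62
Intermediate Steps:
r(J) = J
sqrt(41614 + Q(r(-11))) = sqrt(41614 - 153) = sqrt(41461)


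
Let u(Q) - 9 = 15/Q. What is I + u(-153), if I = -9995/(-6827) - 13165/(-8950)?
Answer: 7377223411/623236830 ≈ 11.837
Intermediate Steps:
u(Q) = 9 + 15/Q
I = 35866541/12220330 (I = -9995*(-1/6827) - 13165*(-1/8950) = 9995/6827 + 2633/1790 = 35866541/12220330 ≈ 2.9350)
I + u(-153) = 35866541/12220330 + (9 + 15/(-153)) = 35866541/12220330 + (9 + 15*(-1/153)) = 35866541/12220330 + (9 - 5/51) = 35866541/12220330 + 454/51 = 7377223411/623236830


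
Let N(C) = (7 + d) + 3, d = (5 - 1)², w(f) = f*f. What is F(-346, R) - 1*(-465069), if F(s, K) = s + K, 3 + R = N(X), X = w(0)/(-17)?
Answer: 464746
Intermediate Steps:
w(f) = f²
d = 16 (d = 4² = 16)
X = 0 (X = 0²/(-17) = 0*(-1/17) = 0)
N(C) = 26 (N(C) = (7 + 16) + 3 = 23 + 3 = 26)
R = 23 (R = -3 + 26 = 23)
F(s, K) = K + s
F(-346, R) - 1*(-465069) = (23 - 346) - 1*(-465069) = -323 + 465069 = 464746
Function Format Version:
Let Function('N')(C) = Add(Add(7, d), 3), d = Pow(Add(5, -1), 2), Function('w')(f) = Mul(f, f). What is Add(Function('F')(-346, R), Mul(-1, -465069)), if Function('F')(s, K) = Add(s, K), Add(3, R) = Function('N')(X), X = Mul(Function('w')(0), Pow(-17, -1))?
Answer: 464746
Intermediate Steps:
Function('w')(f) = Pow(f, 2)
d = 16 (d = Pow(4, 2) = 16)
X = 0 (X = Mul(Pow(0, 2), Pow(-17, -1)) = Mul(0, Rational(-1, 17)) = 0)
Function('N')(C) = 26 (Function('N')(C) = Add(Add(7, 16), 3) = Add(23, 3) = 26)
R = 23 (R = Add(-3, 26) = 23)
Function('F')(s, K) = Add(K, s)
Add(Function('F')(-346, R), Mul(-1, -465069)) = Add(Add(23, -346), Mul(-1, -465069)) = Add(-323, 465069) = 464746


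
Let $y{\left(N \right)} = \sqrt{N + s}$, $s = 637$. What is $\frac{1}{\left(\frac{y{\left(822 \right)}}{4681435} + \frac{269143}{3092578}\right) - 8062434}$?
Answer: $- \frac{1689917438098847912055461348273450}{13624847663049752512729040753084967135669} - \frac{44773425446387650540 \sqrt{1459}}{13624847663049752512729040753084967135669} \approx -1.2403 \cdot 10^{-7}$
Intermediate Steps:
$y{\left(N \right)} = \sqrt{637 + N}$ ($y{\left(N \right)} = \sqrt{N + 637} = \sqrt{637 + N}$)
$\frac{1}{\left(\frac{y{\left(822 \right)}}{4681435} + \frac{269143}{3092578}\right) - 8062434} = \frac{1}{\left(\frac{\sqrt{637 + 822}}{4681435} + \frac{269143}{3092578}\right) - 8062434} = \frac{1}{\left(\sqrt{1459} \cdot \frac{1}{4681435} + 269143 \cdot \frac{1}{3092578}\right) - 8062434} = \frac{1}{\left(\frac{\sqrt{1459}}{4681435} + \frac{269143}{3092578}\right) - 8062434} = \frac{1}{\left(\frac{269143}{3092578} + \frac{\sqrt{1459}}{4681435}\right) - 8062434} = \frac{1}{- \frac{24933705745709}{3092578} + \frac{\sqrt{1459}}{4681435}}$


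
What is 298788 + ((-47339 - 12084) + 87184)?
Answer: 326549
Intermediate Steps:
298788 + ((-47339 - 12084) + 87184) = 298788 + (-59423 + 87184) = 298788 + 27761 = 326549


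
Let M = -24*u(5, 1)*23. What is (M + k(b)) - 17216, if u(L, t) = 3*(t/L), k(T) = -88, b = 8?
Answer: -88176/5 ≈ -17635.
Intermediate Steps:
u(L, t) = 3*t/L
M = -1656/5 (M = -72/5*23 = -1656/5 ≈ -331.20)
(M + k(b)) - 17216 = (-1656/5 - 88) - 17216 = -2096/5 - 17216 = -88176/5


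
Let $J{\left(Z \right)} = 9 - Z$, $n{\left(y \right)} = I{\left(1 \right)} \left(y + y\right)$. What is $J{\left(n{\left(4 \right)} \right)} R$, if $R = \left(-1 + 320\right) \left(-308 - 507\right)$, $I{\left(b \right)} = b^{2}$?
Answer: $-259985$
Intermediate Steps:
$n{\left(y \right)} = 2 y$ ($n{\left(y \right)} = 1^{2} \left(y + y\right) = 1 \cdot 2 y = 2 y$)
$R = -259985$ ($R = 319 \left(-815\right) = -259985$)
$J{\left(n{\left(4 \right)} \right)} R = \left(9 - 2 \cdot 4\right) \left(-259985\right) = \left(9 - 8\right) \left(-259985\right) = 1 \left(-259985\right) = -259985$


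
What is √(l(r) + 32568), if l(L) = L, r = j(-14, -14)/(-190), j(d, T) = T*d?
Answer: √293916890/95 ≈ 180.46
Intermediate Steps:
r = -98/95 (r = -14*(-14)/(-190) = 196*(-1/190) = -98/95 ≈ -1.0316)
√(l(r) + 32568) = √(-98/95 + 32568) = √(3093862/95) = √293916890/95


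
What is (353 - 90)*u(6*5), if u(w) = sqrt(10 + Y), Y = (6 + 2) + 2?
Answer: 526*sqrt(5) ≈ 1176.2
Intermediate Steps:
Y = 10 (Y = 8 + 2 = 10)
u(w) = 2*sqrt(5) (u(w) = sqrt(10 + 10) = sqrt(20) = 2*sqrt(5))
(353 - 90)*u(6*5) = (353 - 90)*(2*sqrt(5)) = 263*(2*sqrt(5)) = 526*sqrt(5)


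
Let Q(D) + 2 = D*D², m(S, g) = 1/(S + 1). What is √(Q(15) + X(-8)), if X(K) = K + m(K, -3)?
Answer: √164878/7 ≈ 58.007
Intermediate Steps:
m(S, g) = 1/(1 + S)
X(K) = K + 1/(1 + K)
Q(D) = -2 + D³ (Q(D) = -2 + D*D² = -2 + D³)
√(Q(15) + X(-8)) = √((-2 + 15³) + (1 - 8*(1 - 8))/(1 - 8)) = √((-2 + 3375) + (1 - 8*(-7))/(-7)) = √(3373 - (1 + 56)/7) = √(3373 - ⅐*57) = √(3373 - 57/7) = √(23554/7) = √164878/7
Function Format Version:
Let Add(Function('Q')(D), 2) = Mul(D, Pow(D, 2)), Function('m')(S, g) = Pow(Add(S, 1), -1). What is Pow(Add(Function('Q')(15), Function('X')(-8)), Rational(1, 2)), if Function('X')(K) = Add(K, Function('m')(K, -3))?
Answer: Mul(Rational(1, 7), Pow(164878, Rational(1, 2))) ≈ 58.007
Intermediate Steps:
Function('m')(S, g) = Pow(Add(1, S), -1)
Function('X')(K) = Add(K, Pow(Add(1, K), -1))
Function('Q')(D) = Add(-2, Pow(D, 3)) (Function('Q')(D) = Add(-2, Mul(D, Pow(D, 2))) = Add(-2, Pow(D, 3)))
Pow(Add(Function('Q')(15), Function('X')(-8)), Rational(1, 2)) = Pow(Add(Add(-2, Pow(15, 3)), Mul(Pow(Add(1, -8), -1), Add(1, Mul(-8, Add(1, -8))))), Rational(1, 2)) = Pow(Add(Add(-2, 3375), Mul(Pow(-7, -1), Add(1, Mul(-8, -7)))), Rational(1, 2)) = Pow(Add(3373, Mul(Rational(-1, 7), Add(1, 56))), Rational(1, 2)) = Pow(Add(3373, Mul(Rational(-1, 7), 57)), Rational(1, 2)) = Pow(Add(3373, Rational(-57, 7)), Rational(1, 2)) = Pow(Rational(23554, 7), Rational(1, 2)) = Mul(Rational(1, 7), Pow(164878, Rational(1, 2)))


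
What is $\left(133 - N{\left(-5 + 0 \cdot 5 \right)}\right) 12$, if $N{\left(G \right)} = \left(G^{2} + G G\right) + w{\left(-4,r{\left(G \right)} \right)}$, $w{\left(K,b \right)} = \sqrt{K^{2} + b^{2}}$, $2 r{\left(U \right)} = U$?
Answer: $996 - 6 \sqrt{89} \approx 939.4$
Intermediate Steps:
$r{\left(U \right)} = \frac{U}{2}$
$N{\left(G \right)} = \sqrt{16 + \frac{G^{2}}{4}} + 2 G^{2}$ ($N{\left(G \right)} = \left(G^{2} + G G\right) + \sqrt{\left(-4\right)^{2} + \left(\frac{G}{2}\right)^{2}} = \left(G^{2} + G^{2}\right) + \sqrt{16 + \frac{G^{2}}{4}} = 2 G^{2} + \sqrt{16 + \frac{G^{2}}{4}} = \sqrt{16 + \frac{G^{2}}{4}} + 2 G^{2}$)
$\left(133 - N{\left(-5 + 0 \cdot 5 \right)}\right) 12 = \left(133 - \left(\frac{\sqrt{64 + \left(-5 + 0 \cdot 5\right)^{2}}}{2} + 2 \left(-5 + 0 \cdot 5\right)^{2}\right)\right) 12 = \left(133 - \left(\frac{\sqrt{64 + \left(-5 + 0\right)^{2}}}{2} + 2 \left(-5 + 0\right)^{2}\right)\right) 12 = \left(133 - \left(\frac{\sqrt{64 + \left(-5\right)^{2}}}{2} + 2 \left(-5\right)^{2}\right)\right) 12 = \left(133 - \left(\frac{\sqrt{64 + 25}}{2} + 2 \cdot 25\right)\right) 12 = \left(133 - \left(\frac{\sqrt{89}}{2} + 50\right)\right) 12 = \left(133 - \left(50 + \frac{\sqrt{89}}{2}\right)\right) 12 = \left(83 - \frac{\sqrt{89}}{2}\right) 12 = 996 - 6 \sqrt{89}$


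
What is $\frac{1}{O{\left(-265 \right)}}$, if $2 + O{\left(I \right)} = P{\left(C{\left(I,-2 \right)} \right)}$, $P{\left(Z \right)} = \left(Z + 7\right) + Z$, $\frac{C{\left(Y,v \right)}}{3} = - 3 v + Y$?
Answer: $- \frac{1}{1549} \approx -0.00064558$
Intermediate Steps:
$C{\left(Y,v \right)} = - 9 v + 3 Y$ ($C{\left(Y,v \right)} = 3 \left(- 3 v + Y\right) = 3 \left(Y - 3 v\right) = - 9 v + 3 Y$)
$P{\left(Z \right)} = 7 + 2 Z$ ($P{\left(Z \right)} = \left(7 + Z\right) + Z = 7 + 2 Z$)
$O{\left(I \right)} = 41 + 6 I$ ($O{\left(I \right)} = -2 + \left(7 + 2 \left(\left(-9\right) \left(-2\right) + 3 I\right)\right) = -2 + \left(7 + 2 \left(18 + 3 I\right)\right) = -2 + \left(7 + \left(36 + 6 I\right)\right) = -2 + \left(43 + 6 I\right) = 41 + 6 I$)
$\frac{1}{O{\left(-265 \right)}} = \frac{1}{41 + 6 \left(-265\right)} = \frac{1}{41 - 1590} = \frac{1}{-1549} = - \frac{1}{1549}$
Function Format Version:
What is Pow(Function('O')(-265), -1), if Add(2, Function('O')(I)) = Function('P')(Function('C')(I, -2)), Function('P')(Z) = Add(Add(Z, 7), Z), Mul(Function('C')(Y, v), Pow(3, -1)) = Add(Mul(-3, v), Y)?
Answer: Rational(-1, 1549) ≈ -0.00064558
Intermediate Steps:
Function('C')(Y, v) = Add(Mul(-9, v), Mul(3, Y)) (Function('C')(Y, v) = Mul(3, Add(Mul(-3, v), Y)) = Mul(3, Add(Y, Mul(-3, v))) = Add(Mul(-9, v), Mul(3, Y)))
Function('P')(Z) = Add(7, Mul(2, Z)) (Function('P')(Z) = Add(Add(7, Z), Z) = Add(7, Mul(2, Z)))
Function('O')(I) = Add(41, Mul(6, I)) (Function('O')(I) = Add(-2, Add(7, Mul(2, Add(Mul(-9, -2), Mul(3, I))))) = Add(-2, Add(7, Mul(2, Add(18, Mul(3, I))))) = Add(-2, Add(7, Add(36, Mul(6, I)))) = Add(-2, Add(43, Mul(6, I))) = Add(41, Mul(6, I)))
Pow(Function('O')(-265), -1) = Pow(Add(41, Mul(6, -265)), -1) = Pow(Add(41, -1590), -1) = Pow(-1549, -1) = Rational(-1, 1549)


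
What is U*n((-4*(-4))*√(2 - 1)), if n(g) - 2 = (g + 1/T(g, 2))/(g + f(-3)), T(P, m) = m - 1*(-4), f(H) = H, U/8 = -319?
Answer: -322828/39 ≈ -8277.6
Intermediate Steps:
U = -2552 (U = 8*(-319) = -2552)
T(P, m) = 4 + m (T(P, m) = m + 4 = 4 + m)
n(g) = 2 + (⅙ + g)/(-3 + g) (n(g) = 2 + (g + 1/(4 + 2))/(g - 3) = 2 + (g + 1/6)/(-3 + g) = 2 + (g + ⅙)/(-3 + g) = 2 + (⅙ + g)/(-3 + g))
U*n((-4*(-4))*√(2 - 1)) = -1276*(-35 + 18*((-4*(-4))*√(2 - 1)))/(3*(-3 + (-4*(-4))*√(2 - 1))) = -1276*(-35 + 18*(16*√1))/(3*(-3 + 16*√1)) = -1276*(-35 + 18*(16*1))/(3*(-3 + 16*1)) = -1276*(-35 + 18*16)/(3*(-3 + 16)) = -1276*(-35 + 288)/(3*13) = -1276*253/(3*13) = -2552*253/78 = -322828/39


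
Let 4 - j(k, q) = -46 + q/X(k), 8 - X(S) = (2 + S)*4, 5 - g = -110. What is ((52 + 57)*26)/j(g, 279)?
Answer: 1303640/23279 ≈ 56.001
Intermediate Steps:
g = 115 (g = 5 - 1*(-110) = 5 + 110 = 115)
X(S) = -4*S (X(S) = 8 - (2 + S)*4 = 8 - (8 + 4*S) = 8 + (-8 - 4*S) = -4*S)
j(k, q) = 50 + q/(4*k) (j(k, q) = 4 - (-46 + q/((-4*k))) = 4 - (-46 + q*(-1/(4*k))) = 4 - (-46 - q/(4*k)) = 4 + (46 + q/(4*k)) = 50 + q/(4*k))
((52 + 57)*26)/j(g, 279) = ((52 + 57)*26)/(50 + (1/4)*279/115) = (109*26)/(50 + (1/4)*279*(1/115)) = 2834/(50 + 279/460) = 2834/(23279/460) = 2834*(460/23279) = 1303640/23279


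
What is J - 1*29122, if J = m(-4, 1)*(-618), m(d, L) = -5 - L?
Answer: -25414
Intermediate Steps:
J = 3708 (J = (-5 - 1*1)*(-618) = (-5 - 1)*(-618) = -6*(-618) = 3708)
J - 1*29122 = 3708 - 1*29122 = 3708 - 29122 = -25414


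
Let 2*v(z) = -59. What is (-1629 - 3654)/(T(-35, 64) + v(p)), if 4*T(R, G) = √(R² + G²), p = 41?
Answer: 2493576/8603 + 21132*√5321/8603 ≈ 469.03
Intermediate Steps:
v(z) = -59/2 (v(z) = (½)*(-59) = -59/2)
T(R, G) = √(G² + R²)/4 (T(R, G) = √(R² + G²)/4 = √(G² + R²)/4)
(-1629 - 3654)/(T(-35, 64) + v(p)) = (-1629 - 3654)/(√(64² + (-35)²)/4 - 59/2) = -5283/(√(4096 + 1225)/4 - 59/2) = -5283/(√5321/4 - 59/2) = -5283/(-59/2 + √5321/4)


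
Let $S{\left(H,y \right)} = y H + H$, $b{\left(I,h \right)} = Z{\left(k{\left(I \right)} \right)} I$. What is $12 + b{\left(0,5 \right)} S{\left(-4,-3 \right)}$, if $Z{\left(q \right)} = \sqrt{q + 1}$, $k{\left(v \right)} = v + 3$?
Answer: $12$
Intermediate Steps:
$k{\left(v \right)} = 3 + v$
$Z{\left(q \right)} = \sqrt{1 + q}$
$b{\left(I,h \right)} = I \sqrt{4 + I}$ ($b{\left(I,h \right)} = \sqrt{1 + \left(3 + I\right)} I = \sqrt{4 + I} I = I \sqrt{4 + I}$)
$S{\left(H,y \right)} = H + H y$ ($S{\left(H,y \right)} = H y + H = H + H y$)
$12 + b{\left(0,5 \right)} S{\left(-4,-3 \right)} = 12 + 0 \sqrt{4 + 0} \left(- 4 \left(1 - 3\right)\right) = 12 + 0 \sqrt{4} \left(\left(-4\right) \left(-2\right)\right) = 12 + 0 \cdot 2 \cdot 8 = 12 + 0 \cdot 8 = 12 + 0 = 12$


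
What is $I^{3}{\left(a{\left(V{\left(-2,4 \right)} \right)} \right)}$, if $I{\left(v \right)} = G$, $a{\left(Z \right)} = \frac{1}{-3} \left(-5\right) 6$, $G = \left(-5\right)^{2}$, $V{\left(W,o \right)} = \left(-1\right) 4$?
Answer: $15625$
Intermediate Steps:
$V{\left(W,o \right)} = -4$
$G = 25$
$a{\left(Z \right)} = 10$ ($a{\left(Z \right)} = \left(- \frac{1}{3}\right) \left(-5\right) 6 = \frac{5}{3} \cdot 6 = 10$)
$I{\left(v \right)} = 25$
$I^{3}{\left(a{\left(V{\left(-2,4 \right)} \right)} \right)} = 25^{3} = 15625$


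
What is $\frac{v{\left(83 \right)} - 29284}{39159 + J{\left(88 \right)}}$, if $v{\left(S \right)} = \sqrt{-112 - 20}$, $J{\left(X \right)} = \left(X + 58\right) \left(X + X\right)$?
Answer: $- \frac{29284}{64855} + \frac{2 i \sqrt{33}}{64855} \approx -0.45153 + 0.00017715 i$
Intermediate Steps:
$J{\left(X \right)} = 2 X \left(58 + X\right)$ ($J{\left(X \right)} = \left(58 + X\right) 2 X = 2 X \left(58 + X\right)$)
$v{\left(S \right)} = 2 i \sqrt{33}$ ($v{\left(S \right)} = \sqrt{-132} = 2 i \sqrt{33}$)
$\frac{v{\left(83 \right)} - 29284}{39159 + J{\left(88 \right)}} = \frac{2 i \sqrt{33} - 29284}{39159 + 2 \cdot 88 \left(58 + 88\right)} = \frac{-29284 + 2 i \sqrt{33}}{39159 + 2 \cdot 88 \cdot 146} = \frac{-29284 + 2 i \sqrt{33}}{39159 + 25696} = \frac{-29284 + 2 i \sqrt{33}}{64855} = \left(-29284 + 2 i \sqrt{33}\right) \frac{1}{64855} = - \frac{29284}{64855} + \frac{2 i \sqrt{33}}{64855}$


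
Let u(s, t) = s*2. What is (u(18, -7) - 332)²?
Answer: 87616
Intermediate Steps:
u(s, t) = 2*s
(u(18, -7) - 332)² = (2*18 - 332)² = (36 - 332)² = (-296)² = 87616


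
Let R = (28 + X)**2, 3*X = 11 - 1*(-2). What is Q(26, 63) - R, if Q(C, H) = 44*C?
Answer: 887/9 ≈ 98.556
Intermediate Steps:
X = 13/3 (X = (11 - 1*(-2))/3 = (11 + 2)/3 = (1/3)*13 = 13/3 ≈ 4.3333)
R = 9409/9 (R = (28 + 13/3)**2 = (97/3)**2 = 9409/9 ≈ 1045.4)
Q(26, 63) - R = 44*26 - 1*9409/9 = 1144 - 9409/9 = 887/9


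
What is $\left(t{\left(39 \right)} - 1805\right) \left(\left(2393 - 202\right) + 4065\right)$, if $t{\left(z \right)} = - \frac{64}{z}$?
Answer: $- \frac{440791504}{39} \approx -1.1302 \cdot 10^{7}$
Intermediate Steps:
$\left(t{\left(39 \right)} - 1805\right) \left(\left(2393 - 202\right) + 4065\right) = \left(- \frac{64}{39} - 1805\right) \left(\left(2393 - 202\right) + 4065\right) = \left(\left(-64\right) \frac{1}{39} - 1805\right) \left(2191 + 4065\right) = \left(- \frac{64}{39} - 1805\right) 6256 = \left(- \frac{70459}{39}\right) 6256 = - \frac{440791504}{39}$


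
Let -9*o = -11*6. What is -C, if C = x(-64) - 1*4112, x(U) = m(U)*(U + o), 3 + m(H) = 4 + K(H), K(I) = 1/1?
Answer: 12676/3 ≈ 4225.3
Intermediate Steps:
K(I) = 1 (K(I) = 1*1 = 1)
o = 22/3 (o = -(-11)*6/9 = -⅑*(-66) = 22/3 ≈ 7.3333)
m(H) = 2 (m(H) = -3 + (4 + 1) = -3 + 5 = 2)
x(U) = 44/3 + 2*U (x(U) = 2*(U + 22/3) = 2*(22/3 + U) = 44/3 + 2*U)
C = -12676/3 (C = (44/3 + 2*(-64)) - 1*4112 = (44/3 - 128) - 4112 = -340/3 - 4112 = -12676/3 ≈ -4225.3)
-C = -1*(-12676/3) = 12676/3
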